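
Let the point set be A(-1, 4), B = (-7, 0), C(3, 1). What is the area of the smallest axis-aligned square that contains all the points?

The bounding box has width 10 and height 4.
An axis-aligned square enclosing the set must have side ≥ max(width, height).
So the minimum side is max(10, 4) = 10.
Area = 10² = 100.

100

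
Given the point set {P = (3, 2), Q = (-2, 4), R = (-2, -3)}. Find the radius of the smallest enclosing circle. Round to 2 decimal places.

3.81

Side lengths²: PQ² = 29, PR² = 50, QR² = 49.
Since PR² = 50 < 49 + 29 = 78, the triangle is acute, so the smallest enclosing circle is the circumcircle.
Circumcentre = (-0.5, 0.5), r² = 14.5.
r = √(14.5) ≈ 3.81.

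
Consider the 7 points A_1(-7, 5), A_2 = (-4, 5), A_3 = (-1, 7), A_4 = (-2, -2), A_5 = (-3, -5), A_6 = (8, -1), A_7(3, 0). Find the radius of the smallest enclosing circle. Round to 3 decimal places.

A smallest enclosing disk is always determined by at most three of the input points on its boundary.
The farthest pair is A_1–A_6 with squared distance 261. The circle on this segment as diameter has centre (0.5, 2) and r² = 261/4 = 65.25.
Check A_2: distance² to centre = 29.25 ≤ 65.25, so it lies inside.
All remaining points lie in this disk, and no smaller disk contains both endpoints, so this is the minimum enclosing circle.
r = √(65.25) ≈ 8.078.

8.078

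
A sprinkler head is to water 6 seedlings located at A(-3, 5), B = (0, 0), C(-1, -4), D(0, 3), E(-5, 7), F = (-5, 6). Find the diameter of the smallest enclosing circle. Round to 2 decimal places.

The minimum enclosing circle of a finite set is fixed by two of the points (as a diameter) or three (as a circumcircle).
The farthest pair is C–E with squared distance 137. The circle on this segment as diameter has centre (-3, 1.5) and r² = 137/4 = 34.25.
Check A: distance² to centre = 12.25 ≤ 34.25, so it lies inside.
All remaining points lie in this disk, and no smaller disk contains both endpoints, so this is the minimum enclosing circle.
Diameter = 2r = 2√(34.25) ≈ 11.70.

11.70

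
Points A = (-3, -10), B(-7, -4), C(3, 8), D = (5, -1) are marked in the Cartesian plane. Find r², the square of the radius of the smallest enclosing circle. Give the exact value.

90

The minimum enclosing circle of a finite set is fixed by two of the points (as a diameter) or three (as a circumcircle).
The farthest pair is A–C with squared distance 360. The circle on this segment as diameter has centre (0, -1) and r² = 360/4 = 90.
Check B: distance² to centre = 58 ≤ 90, so it lies inside.
All remaining points lie in this disk, and no smaller disk contains both endpoints, so this is the minimum enclosing circle.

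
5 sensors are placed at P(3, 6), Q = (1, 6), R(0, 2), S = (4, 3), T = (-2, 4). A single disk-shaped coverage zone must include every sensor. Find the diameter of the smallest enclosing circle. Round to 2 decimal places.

A smallest enclosing disk is always determined by at most three of the input points on its boundary.
The minimum enclosing circle is determined by three boundary points: P, S, T.
Their circumcentre is (35/34, 125/34) with r² = 5365/578.
The farthest remaining point Q is at distance² 3121/578 ≤ 5365/578.
Diameter = 2r = 2√(5365/578) ≈ 6.09.

6.09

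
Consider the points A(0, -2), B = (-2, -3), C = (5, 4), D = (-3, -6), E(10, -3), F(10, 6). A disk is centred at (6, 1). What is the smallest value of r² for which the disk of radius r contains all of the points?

The required radius is the distance from (6, 1) to the farthest point.
Squared distances: 45, 80, 10, 130, 32, 41.
Maximum is 130, attained at D.

130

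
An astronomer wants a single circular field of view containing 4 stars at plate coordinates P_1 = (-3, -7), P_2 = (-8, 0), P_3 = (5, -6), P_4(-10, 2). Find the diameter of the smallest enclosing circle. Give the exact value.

17

The farthest pair is P_3–P_4 with squared distance 289. The circle on this segment as diameter has centre (-2.5, -2) and r² = 289/4 = 72.25.
Check P_1: distance² to centre = 25.25 ≤ 72.25, so it lies inside.
All remaining points lie in this disk, and no smaller disk contains both endpoints, so this is the minimum enclosing circle.
Diameter = 2r = 2√(72.25) = 17.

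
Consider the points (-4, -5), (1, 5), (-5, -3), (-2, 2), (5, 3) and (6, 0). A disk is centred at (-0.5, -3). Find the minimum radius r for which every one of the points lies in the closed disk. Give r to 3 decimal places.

8.139

The required radius is the distance from (-0.5, -3) to the farthest point.
Squared distances: 16.25, 66.25, 20.25, 27.25, 66.25, 51.25.
Maximum is 66.25, attained at (1, 5).
r = √(66.25) ≈ 8.139.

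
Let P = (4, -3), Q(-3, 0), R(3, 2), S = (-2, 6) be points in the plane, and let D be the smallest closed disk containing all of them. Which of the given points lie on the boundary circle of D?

P, S

The minimum enclosing circle of a finite set is fixed by two of the points (as a diameter) or three (as a circumcircle).
The farthest pair is P–S with squared distance 117. The circle on this segment as diameter has centre (1, 1.5) and r² = 117/4 = 29.25.
Check Q: distance² to centre = 18.25 ≤ 29.25, so it lies inside.
All remaining points lie in this disk, and no smaller disk contains both endpoints, so this is the minimum enclosing circle.
The points at distance exactly r from the centre are P, S — 2 points.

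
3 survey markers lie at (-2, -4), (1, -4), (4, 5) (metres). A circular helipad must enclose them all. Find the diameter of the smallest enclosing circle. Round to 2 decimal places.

10.82

Call the three points A, B, C in the order given.
Side lengths²: AB² = 9, AC² = 117, BC² = 90.
Since AC² = 117 ≥ 90 + 9 = 99, the angle opposite AC is not acute, so the smallest enclosing circle has AC as diameter.
Centre = midpoint of AC = (1, 0.5), r² = 117/4 = 29.25.
Diameter = 2r = 2√(29.25) ≈ 10.82.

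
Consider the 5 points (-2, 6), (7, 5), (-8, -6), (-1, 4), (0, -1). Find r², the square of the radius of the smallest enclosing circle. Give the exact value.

The minimum enclosing circle of a finite set is fixed by two of the points (as a diameter) or three (as a circumcircle).
The farthest pair is (7, 5)–(-8, -6) with squared distance 346. The circle on this segment as diameter has centre (-0.5, -0.5) and r² = 346/4 = 86.5.
Check (-2, 6): distance² to centre = 44.5 ≤ 86.5, so it lies inside.
All remaining points lie in this disk, and no smaller disk contains both endpoints, so this is the minimum enclosing circle.

86.5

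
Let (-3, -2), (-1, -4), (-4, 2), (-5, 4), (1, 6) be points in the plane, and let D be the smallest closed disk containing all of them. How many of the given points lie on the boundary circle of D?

The minimum enclosing circle is determined by three boundary points: (-1, -4), (-5, 4), (1, 6).
Their circumcentre is (-5/7, 8/7) with r² = 1300/49.
The farthest remaining point (-3, -2) is at distance² 740/49 ≤ 1300/49.
The points at distance exactly r from the centre are (-1, -4), (-5, 4), (1, 6) — 3 points.

3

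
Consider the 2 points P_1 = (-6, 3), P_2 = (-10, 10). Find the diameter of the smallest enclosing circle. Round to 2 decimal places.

The smallest circle enclosing two points has them as diameter endpoints.
Centre = midpoint = (-8, 6.5); r² = |P_1P_2|²/4 = 65/4 = 16.25.
Diameter = 2r = 2√(16.25) ≈ 8.06.

8.06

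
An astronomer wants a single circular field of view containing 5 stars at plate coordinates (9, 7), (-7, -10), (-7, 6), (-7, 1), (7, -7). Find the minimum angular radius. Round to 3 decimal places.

The farthest pair is (9, 7)–(-7, -10) with squared distance 545. The circle on this segment as diameter has centre (1, -1.5) and r² = 545/4 = 136.25.
Check (-7, 6): distance² to centre = 120.25 ≤ 136.25, so it lies inside.
All remaining points lie in this disk, and no smaller disk contains both endpoints, so this is the minimum enclosing circle.
r = √(136.25) ≈ 11.673.

11.673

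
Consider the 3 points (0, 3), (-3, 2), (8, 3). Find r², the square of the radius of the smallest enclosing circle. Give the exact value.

Call the three points A, B, C in the order given.
Side lengths²: AB² = 10, AC² = 64, BC² = 122.
Since BC² = 122 ≥ 64 + 10 = 74, the angle opposite BC is not acute, so the smallest enclosing circle has BC as diameter.
Centre = midpoint of BC = (2.5, 2.5), r² = 122/4 = 30.5.

30.5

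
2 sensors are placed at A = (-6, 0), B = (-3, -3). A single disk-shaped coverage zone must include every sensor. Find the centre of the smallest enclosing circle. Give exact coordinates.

The smallest circle enclosing two points has them as diameter endpoints.
Centre = midpoint = (-4.5, -1.5); r² = |AB|²/4 = 18/4 = 4.5.
Centre = (-4.5, -1.5).

(-4.5, -1.5)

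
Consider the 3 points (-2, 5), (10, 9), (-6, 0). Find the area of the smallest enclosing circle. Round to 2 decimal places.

264.68

Call the three points A, B, C in the order given.
Side lengths²: AB² = 160, AC² = 41, BC² = 337.
Since BC² = 337 ≥ 160 + 41 = 201, the angle opposite BC is not acute, so the smallest enclosing circle has BC as diameter.
Centre = midpoint of BC = (2, 4.5), r² = 337/4 = 84.25.
Area = π·r² = π·84.25 ≈ 264.68.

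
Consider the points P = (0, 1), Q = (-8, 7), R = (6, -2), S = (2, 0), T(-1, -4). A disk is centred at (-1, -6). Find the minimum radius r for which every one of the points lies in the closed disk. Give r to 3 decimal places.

The required radius is the distance from (-1, -6) to the farthest point.
Squared distances: 50, 218, 65, 45, 4.
Maximum is 218, attained at Q.
r = √218 ≈ 14.765.

14.765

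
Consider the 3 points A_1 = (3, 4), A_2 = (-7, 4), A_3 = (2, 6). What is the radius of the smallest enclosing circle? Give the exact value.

5

Side lengths²: A_1A_2² = 100, A_1A_3² = 5, A_2A_3² = 85.
Since A_1A_2² = 100 ≥ 85 + 5 = 90, the angle opposite A_1A_2 is not acute, so the smallest enclosing circle has A_1A_2 as diameter.
Centre = midpoint of A_1A_2 = (-2, 4), r² = 100/4 = 25.
r = √25 = 5.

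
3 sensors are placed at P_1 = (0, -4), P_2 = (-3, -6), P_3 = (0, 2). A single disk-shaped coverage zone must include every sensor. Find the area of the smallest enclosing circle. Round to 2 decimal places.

57.33

Side lengths²: P_1P_2² = 13, P_1P_3² = 36, P_2P_3² = 73.
Since P_2P_3² = 73 ≥ 36 + 13 = 49, the angle opposite P_2P_3 is not acute, so the smallest enclosing circle has P_2P_3 as diameter.
Centre = midpoint of P_2P_3 = (-1.5, -2), r² = 73/4 = 18.25.
Area = π·r² = π·18.25 ≈ 57.33.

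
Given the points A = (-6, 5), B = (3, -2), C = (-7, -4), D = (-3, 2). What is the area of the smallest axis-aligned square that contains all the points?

100

The bounding box has width 10 and height 9.
An axis-aligned square enclosing the set must have side ≥ max(width, height).
So the minimum side is max(10, 9) = 10.
Area = 10² = 100.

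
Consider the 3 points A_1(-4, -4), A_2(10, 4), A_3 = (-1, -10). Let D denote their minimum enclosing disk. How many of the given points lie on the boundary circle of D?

Side lengths²: A_1A_2² = 260, A_1A_3² = 45, A_2A_3² = 317.
Since A_2A_3² = 317 ≥ 260 + 45 = 305, the angle opposite A_2A_3 is not acute, so the smallest enclosing circle has A_2A_3 as diameter.
Centre = midpoint of A_2A_3 = (4.5, -3), r² = 317/4 = 79.25.
The points at distance exactly r from the centre are A_2, A_3 — 2 points.

2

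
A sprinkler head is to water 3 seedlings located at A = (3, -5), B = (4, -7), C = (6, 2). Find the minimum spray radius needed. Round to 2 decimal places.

Side lengths²: AB² = 5, AC² = 58, BC² = 85.
Since BC² = 85 ≥ 58 + 5 = 63, the angle opposite BC is not acute, so the smallest enclosing circle has BC as diameter.
Centre = midpoint of BC = (5, -2.5), r² = 85/4 = 21.25.
r = √(21.25) ≈ 4.61.

4.61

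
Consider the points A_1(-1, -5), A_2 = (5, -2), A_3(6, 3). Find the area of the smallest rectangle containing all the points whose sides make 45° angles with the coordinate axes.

30

In coordinates u = x + y, v = x − y the rectangle is axis-aligned; the map (x,y)→(u,v) scales areas by 2.
u-values: -6, 3, 9; range = 9 − (-6) = 15.
v-values: 4, 7, 3; range = 7 − 3 = 4.
Area = (15 × 4) / 2 = 30.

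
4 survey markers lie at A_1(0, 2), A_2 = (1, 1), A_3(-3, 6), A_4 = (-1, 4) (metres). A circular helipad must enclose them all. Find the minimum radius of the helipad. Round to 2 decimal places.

3.20

A smallest enclosing disk is always determined by at most three of the input points on its boundary.
The farthest pair is A_2–A_3 with squared distance 41. The circle on this segment as diameter has centre (-1, 3.5) and r² = 41/4 = 10.25.
Check A_1: distance² to centre = 3.25 ≤ 10.25, so it lies inside.
All remaining points lie in this disk, and no smaller disk contains both endpoints, so this is the minimum enclosing circle.
r = √(10.25) ≈ 3.20.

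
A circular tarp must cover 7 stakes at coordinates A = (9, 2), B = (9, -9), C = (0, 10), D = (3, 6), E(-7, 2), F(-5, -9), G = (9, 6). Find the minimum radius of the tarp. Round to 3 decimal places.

The minimum enclosing circle of a finite set is fixed by two of the points (as a diameter) or three (as a circumcircle).
The minimum enclosing circle is determined by three boundary points: B, C, F.
Their circumcentre is (2, -13/19) with r² = 42653/361.
The farthest remaining point G is at distance² 33818/361 ≤ 42653/361.
r = √(42653/361) ≈ 10.870.

10.870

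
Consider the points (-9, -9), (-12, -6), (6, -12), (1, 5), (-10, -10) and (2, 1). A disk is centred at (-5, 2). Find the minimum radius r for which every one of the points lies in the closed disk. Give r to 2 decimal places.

17.80

The required radius is the distance from (-5, 2) to the farthest point.
Squared distances: 137, 113, 317, 45, 169, 50.
Maximum is 317, attained at (6, -12).
r = √317 ≈ 17.80.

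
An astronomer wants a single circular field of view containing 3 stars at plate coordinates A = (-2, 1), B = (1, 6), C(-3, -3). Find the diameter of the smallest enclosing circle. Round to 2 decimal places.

9.85

Side lengths²: AB² = 34, AC² = 17, BC² = 97.
Since BC² = 97 ≥ 34 + 17 = 51, the angle opposite BC is not acute, so the smallest enclosing circle has BC as diameter.
Centre = midpoint of BC = (-1, 1.5), r² = 97/4 = 24.25.
Diameter = 2r = 2√(24.25) ≈ 9.85.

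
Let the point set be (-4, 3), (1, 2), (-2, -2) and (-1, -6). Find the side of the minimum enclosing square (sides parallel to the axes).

The bounding box has width 5 and height 9.
An axis-aligned square enclosing the set must have side ≥ max(width, height).
So the minimum side is max(5, 9) = 9.

9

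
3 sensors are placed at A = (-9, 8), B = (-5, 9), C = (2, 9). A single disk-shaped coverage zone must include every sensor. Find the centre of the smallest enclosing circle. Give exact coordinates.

(-3.5, 8.5)

Side lengths²: AB² = 17, AC² = 122, BC² = 49.
Since AC² = 122 ≥ 49 + 17 = 66, the angle opposite AC is not acute, so the smallest enclosing circle has AC as diameter.
Centre = midpoint of AC = (-3.5, 8.5), r² = 122/4 = 30.5.
Centre = (-3.5, 8.5).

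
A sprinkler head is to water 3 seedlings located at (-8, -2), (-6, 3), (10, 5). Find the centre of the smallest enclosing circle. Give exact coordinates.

Call the three points A, B, C in the order given.
Side lengths²: AB² = 29, AC² = 373, BC² = 260.
Since AC² = 373 ≥ 260 + 29 = 289, the angle opposite AC is not acute, so the smallest enclosing circle has AC as diameter.
Centre = midpoint of AC = (1, 1.5), r² = 373/4 = 93.25.
Centre = (1, 1.5).

(1, 1.5)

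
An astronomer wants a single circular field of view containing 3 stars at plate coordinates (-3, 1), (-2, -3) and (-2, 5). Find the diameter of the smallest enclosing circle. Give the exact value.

Call the three points A, B, C in the order given.
Side lengths²: AB² = 17, AC² = 17, BC² = 64.
Since BC² = 64 ≥ 17 + 17 = 34, the angle opposite BC is not acute, so the smallest enclosing circle has BC as diameter.
Centre = midpoint of BC = (-2, 1), r² = 64/4 = 16.
Diameter = 2r = 2√16 = 8.

8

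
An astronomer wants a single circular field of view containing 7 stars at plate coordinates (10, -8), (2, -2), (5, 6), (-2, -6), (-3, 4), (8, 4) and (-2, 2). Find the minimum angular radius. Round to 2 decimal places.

8.85

The minimum enclosing circle of a finite set is fixed by two of the points (as a diameter) or three (as a circumcircle).
The farthest pair is (10, -8)–(-3, 4) with squared distance 313. The circle on this segment as diameter has centre (3.5, -2) and r² = 313/4 = 78.25.
Check (2, -2): distance² to centre = 2.25 ≤ 78.25, so it lies inside.
All remaining points lie in this disk, and no smaller disk contains both endpoints, so this is the minimum enclosing circle.
r = √(78.25) ≈ 8.85.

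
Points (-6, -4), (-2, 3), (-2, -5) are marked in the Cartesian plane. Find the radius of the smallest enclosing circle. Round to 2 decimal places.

Call the three points A, B, C in the order given.
Side lengths²: AB² = 65, AC² = 17, BC² = 64.
Since AB² = 65 < 64 + 17 = 81, the triangle is acute, so the smallest enclosing circle is the circumcircle.
Circumcentre = (-3.125, -1), r² = 17.265625.
r = √(17.265625) ≈ 4.16.

4.16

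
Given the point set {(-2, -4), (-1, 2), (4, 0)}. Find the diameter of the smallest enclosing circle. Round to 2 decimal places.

Call the three points A, B, C in the order given.
Side lengths²: AB² = 37, AC² = 52, BC² = 29.
Since AC² = 52 < 37 + 29 = 66, the triangle is acute, so the smallest enclosing circle is the circumcircle.
Circumcentre = (0.5625, -1.34375), r² = 13.6220703125.
Diameter = 2r = 2√(13.6220703125) ≈ 7.38.

7.38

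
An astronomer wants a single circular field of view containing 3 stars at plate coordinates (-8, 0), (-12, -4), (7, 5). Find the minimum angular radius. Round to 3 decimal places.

Call the three points A, B, C in the order given.
Side lengths²: AB² = 32, AC² = 250, BC² = 442.
Since BC² = 442 ≥ 250 + 32 = 282, the angle opposite BC is not acute, so the smallest enclosing circle has BC as diameter.
Centre = midpoint of BC = (-2.5, 0.5), r² = 442/4 = 110.5.
r = √(110.5) ≈ 10.512.

10.512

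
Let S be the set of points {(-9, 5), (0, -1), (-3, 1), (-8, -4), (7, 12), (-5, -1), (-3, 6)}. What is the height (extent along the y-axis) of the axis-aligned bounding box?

max y = 12, min y = -4, so height = 16.

16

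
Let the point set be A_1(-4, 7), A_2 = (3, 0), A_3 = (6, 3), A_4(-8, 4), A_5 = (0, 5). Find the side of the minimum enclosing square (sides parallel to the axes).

The bounding box has width 14 and height 7.
An axis-aligned square enclosing the set must have side ≥ max(width, height).
So the minimum side is max(14, 7) = 14.

14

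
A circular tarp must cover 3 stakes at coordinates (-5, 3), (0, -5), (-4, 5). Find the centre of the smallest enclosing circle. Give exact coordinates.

(-2, 0)

Call the three points A, B, C in the order given.
Side lengths²: AB² = 89, AC² = 5, BC² = 116.
Since BC² = 116 ≥ 89 + 5 = 94, the angle opposite BC is not acute, so the smallest enclosing circle has BC as diameter.
Centre = midpoint of BC = (-2, 0), r² = 116/4 = 29.
Centre = (-2, 0).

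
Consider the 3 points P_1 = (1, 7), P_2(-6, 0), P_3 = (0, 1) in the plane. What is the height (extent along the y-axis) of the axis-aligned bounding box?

7

max y = 7, min y = 0, so height = 7.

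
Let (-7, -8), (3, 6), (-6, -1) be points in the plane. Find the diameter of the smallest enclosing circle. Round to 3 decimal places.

17.205

Call the three points A, B, C in the order given.
Side lengths²: AB² = 296, AC² = 50, BC² = 130.
Since AB² = 296 ≥ 130 + 50 = 180, the angle opposite AB is not acute, so the smallest enclosing circle has AB as diameter.
Centre = midpoint of AB = (-2, -1), r² = 296/4 = 74.
Diameter = 2r = 2√74 ≈ 17.205.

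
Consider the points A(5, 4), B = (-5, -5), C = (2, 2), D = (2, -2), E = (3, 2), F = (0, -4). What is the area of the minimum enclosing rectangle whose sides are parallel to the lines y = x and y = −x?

In coordinates u = x + y, v = x − y the rectangle is axis-aligned; the map (x,y)→(u,v) scales areas by 2.
u-values: 9, -10, 4, 0, 5, -4; range = 9 − (-10) = 19.
v-values: 1, 0, 0, 4, 1, 4; range = 4 − 0 = 4.
Area = (19 × 4) / 2 = 38.

38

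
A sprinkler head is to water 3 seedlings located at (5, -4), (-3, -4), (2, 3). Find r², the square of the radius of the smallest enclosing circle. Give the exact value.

1073/49

Call the three points A, B, C in the order given.
Side lengths²: AB² = 64, AC² = 58, BC² = 74.
Since BC² = 74 < 64 + 58 = 122, the triangle is acute, so the smallest enclosing circle is the circumcircle.
Circumcentre = (1, -11/7), r² = 1073/49.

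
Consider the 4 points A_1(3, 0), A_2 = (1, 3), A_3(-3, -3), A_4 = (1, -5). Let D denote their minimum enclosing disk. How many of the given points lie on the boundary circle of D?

3

The minimum enclosing circle is determined by three boundary points: A_2, A_3, A_4.
Their circumcentre is (0.5, -1) with r² = 16.25.
The farthest remaining point A_1 is at distance² 7.25 ≤ 16.25.
The points at distance exactly r from the centre are A_2, A_3, A_4 — 3 points.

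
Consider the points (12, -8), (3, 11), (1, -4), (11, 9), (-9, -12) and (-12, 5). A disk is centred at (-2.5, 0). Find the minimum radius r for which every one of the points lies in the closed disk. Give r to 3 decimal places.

16.560

The required radius is the distance from (-2.5, 0) to the farthest point.
Squared distances: 274.25, 151.25, 28.25, 263.25, 186.25, 115.25.
Maximum is 274.25, attained at (12, -8).
r = √(274.25) ≈ 16.560.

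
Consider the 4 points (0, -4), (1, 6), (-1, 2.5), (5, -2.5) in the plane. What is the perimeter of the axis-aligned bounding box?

32

Width = max x − min x = 5 − (-1) = 6.
Height = max y − min y = 6 − (-4) = 10.
Perimeter = 2(6 + 10) = 32.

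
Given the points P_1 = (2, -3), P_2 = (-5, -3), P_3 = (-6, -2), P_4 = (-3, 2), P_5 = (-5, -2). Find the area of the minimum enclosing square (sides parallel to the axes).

64

The bounding box has width 8 and height 5.
An axis-aligned square enclosing the set must have side ≥ max(width, height).
So the minimum side is max(8, 5) = 8.
Area = 8² = 64.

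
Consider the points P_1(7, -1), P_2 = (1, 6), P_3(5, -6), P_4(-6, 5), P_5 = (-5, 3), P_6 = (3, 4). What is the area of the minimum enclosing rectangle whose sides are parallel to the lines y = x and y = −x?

In coordinates u = x + y, v = x − y the rectangle is axis-aligned; the map (x,y)→(u,v) scales areas by 2.
u-values: 6, 7, -1, -1, -2, 7; range = 7 − (-2) = 9.
v-values: 8, -5, 11, -11, -8, -1; range = 11 − (-11) = 22.
Area = (9 × 22) / 2 = 99.

99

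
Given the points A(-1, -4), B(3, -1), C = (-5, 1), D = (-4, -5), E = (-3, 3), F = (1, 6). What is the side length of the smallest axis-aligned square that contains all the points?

11

The bounding box has width 8 and height 11.
An axis-aligned square enclosing the set must have side ≥ max(width, height).
So the minimum side is max(8, 11) = 11.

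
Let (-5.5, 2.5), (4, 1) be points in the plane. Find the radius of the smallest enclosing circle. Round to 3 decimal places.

4.809

The smallest circle enclosing two points has them as diameter endpoints.
Centre = midpoint = (-0.75, 1.75); r² = |(-5.5, 2.5)−(4, 1)|²/4 = 92.5/4 = 23.125.
r = √(23.125) ≈ 4.809.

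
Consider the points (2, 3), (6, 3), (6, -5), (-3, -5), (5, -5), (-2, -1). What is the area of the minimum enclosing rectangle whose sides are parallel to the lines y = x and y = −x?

102

In coordinates u = x + y, v = x − y the rectangle is axis-aligned; the map (x,y)→(u,v) scales areas by 2.
u-values: 5, 9, 1, -8, 0, -3; range = 9 − (-8) = 17.
v-values: -1, 3, 11, 2, 10, -1; range = 11 − (-1) = 12.
Area = (17 × 12) / 2 = 102.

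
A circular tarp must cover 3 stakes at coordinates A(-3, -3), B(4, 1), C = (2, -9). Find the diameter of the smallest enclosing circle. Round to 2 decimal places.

Side lengths²: AB² = 65, AC² = 61, BC² = 104.
Since BC² = 104 < 65 + 61 = 126, the triangle is acute, so the smallest enclosing circle is the circumcircle.
Circumcentre = (131/62, -237/62), r² = 51545/1922.
Diameter = 2r = 2√(51545/1922) ≈ 10.36.

10.36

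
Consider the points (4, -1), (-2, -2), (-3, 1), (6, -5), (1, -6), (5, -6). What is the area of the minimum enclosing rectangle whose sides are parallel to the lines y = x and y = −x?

60

In coordinates u = x + y, v = x − y the rectangle is axis-aligned; the map (x,y)→(u,v) scales areas by 2.
u-values: 3, -4, -2, 1, -5, -1; range = 3 − (-5) = 8.
v-values: 5, 0, -4, 11, 7, 11; range = 11 − (-4) = 15.
Area = (8 × 15) / 2 = 60.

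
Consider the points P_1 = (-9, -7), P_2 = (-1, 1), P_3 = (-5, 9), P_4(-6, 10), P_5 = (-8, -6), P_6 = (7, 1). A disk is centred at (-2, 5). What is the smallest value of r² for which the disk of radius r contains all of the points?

193

The required radius is the distance from (-2, 5) to the farthest point.
Squared distances: 193, 17, 25, 41, 157, 97.
Maximum is 193, attained at P_1.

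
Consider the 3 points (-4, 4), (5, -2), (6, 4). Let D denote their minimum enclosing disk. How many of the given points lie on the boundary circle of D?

Call the three points A, B, C in the order given.
Side lengths²: AB² = 117, AC² = 100, BC² = 37.
Since AB² = 117 < 100 + 37 = 137, the triangle is acute, so the smallest enclosing circle is the circumcircle.
Circumcentre = (1, 1.75), r² = 30.0625.
The points at distance exactly r from the centre are (-4, 4), (5, -2), (6, 4) — 3 points.

3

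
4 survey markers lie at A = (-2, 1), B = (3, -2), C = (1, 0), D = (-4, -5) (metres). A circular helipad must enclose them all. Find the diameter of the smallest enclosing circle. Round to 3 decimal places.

7.802

The minimum enclosing circle of a finite set is fixed by two of the points (as a diameter) or three (as a circumcircle).
The minimum enclosing circle is determined by three boundary points: A, B, D.
Their circumcentre is (-5/6, -49/18) with r² = 2465/162.
The farthest remaining point C is at distance² 1745/162 ≤ 2465/162.
Diameter = 2r = 2√(2465/162) ≈ 7.802.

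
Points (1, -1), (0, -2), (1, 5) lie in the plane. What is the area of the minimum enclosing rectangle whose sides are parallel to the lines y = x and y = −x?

In coordinates u = x + y, v = x − y the rectangle is axis-aligned; the map (x,y)→(u,v) scales areas by 2.
u-values: 0, -2, 6; range = 6 − (-2) = 8.
v-values: 2, 2, -4; range = 2 − (-4) = 6.
Area = (8 × 6) / 2 = 24.

24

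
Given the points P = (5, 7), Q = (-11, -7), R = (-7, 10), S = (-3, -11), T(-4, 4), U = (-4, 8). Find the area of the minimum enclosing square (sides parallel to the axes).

The bounding box has width 16 and height 21.
An axis-aligned square enclosing the set must have side ≥ max(width, height).
So the minimum side is max(16, 21) = 21.
Area = 21² = 441.

441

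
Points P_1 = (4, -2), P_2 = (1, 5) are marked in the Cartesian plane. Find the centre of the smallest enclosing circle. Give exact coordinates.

(2.5, 1.5)

The smallest circle enclosing two points has them as diameter endpoints.
Centre = midpoint = (2.5, 1.5); r² = |P_1P_2|²/4 = 58/4 = 14.5.
Centre = (2.5, 1.5).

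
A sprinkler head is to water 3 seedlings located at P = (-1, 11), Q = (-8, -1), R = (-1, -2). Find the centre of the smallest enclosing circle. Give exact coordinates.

Side lengths²: PQ² = 193, PR² = 169, QR² = 50.
Since PQ² = 193 < 169 + 50 = 219, the triangle is acute, so the smallest enclosing circle is the circumcircle.
Circumcentre = (-51/14, 4.5), r² = 4825/98.
Centre = (-51/14, 4.5).

(-51/14, 4.5)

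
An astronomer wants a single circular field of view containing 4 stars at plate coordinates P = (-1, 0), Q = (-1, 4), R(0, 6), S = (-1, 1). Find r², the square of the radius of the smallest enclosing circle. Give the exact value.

9.25

By Welzl's lemma the MEC is supported by two points (diametrically opposite) or three points (on a circumcircle).
The farthest pair is P–R with squared distance 37. The circle on this segment as diameter has centre (-0.5, 3) and r² = 37/4 = 9.25.
Check Q: distance² to centre = 1.25 ≤ 9.25, so it lies inside.
All remaining points lie in this disk, and no smaller disk contains both endpoints, so this is the minimum enclosing circle.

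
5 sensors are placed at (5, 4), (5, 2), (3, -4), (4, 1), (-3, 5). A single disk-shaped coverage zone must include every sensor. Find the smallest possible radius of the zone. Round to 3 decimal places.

5.448

The minimum enclosing circle of a finite set is fixed by two of the points (as a diameter) or three (as a circumcircle).
The minimum enclosing circle is determined by three boundary points: (5, 4), (3, -4), (-3, 5).
Their circumcentre is (6/11, 19/22) with r² = 14365/484.
The farthest remaining point (5, 2) is at distance² 10229/484 ≤ 14365/484.
r = √(14365/484) ≈ 5.448.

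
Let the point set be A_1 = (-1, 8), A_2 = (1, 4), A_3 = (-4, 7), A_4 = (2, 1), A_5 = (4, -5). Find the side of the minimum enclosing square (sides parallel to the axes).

13

The bounding box has width 8 and height 13.
An axis-aligned square enclosing the set must have side ≥ max(width, height).
So the minimum side is max(8, 13) = 13.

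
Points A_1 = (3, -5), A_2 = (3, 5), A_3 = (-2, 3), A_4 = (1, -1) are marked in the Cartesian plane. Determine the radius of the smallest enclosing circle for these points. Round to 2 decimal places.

5.08

A smallest enclosing disk is always determined by at most three of the input points on its boundary.
The minimum enclosing circle is determined by three boundary points: A_1, A_2, A_3.
Their circumcentre is (2.1, 0) with r² = 25.81.
The farthest remaining point A_4 is at distance² 2.21 ≤ 25.81.
r = √(25.81) ≈ 5.08.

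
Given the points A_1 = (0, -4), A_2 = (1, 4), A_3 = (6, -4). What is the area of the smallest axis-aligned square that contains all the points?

64

The bounding box has width 6 and height 8.
An axis-aligned square enclosing the set must have side ≥ max(width, height).
So the minimum side is max(6, 8) = 8.
Area = 8² = 64.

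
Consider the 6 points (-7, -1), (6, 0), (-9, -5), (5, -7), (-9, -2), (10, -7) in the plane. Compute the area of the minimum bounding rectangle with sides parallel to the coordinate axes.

x ranges over [-9, 10], width 19.
y ranges over [-7, 0], height 7.
Area = 19 × 7 = 133.

133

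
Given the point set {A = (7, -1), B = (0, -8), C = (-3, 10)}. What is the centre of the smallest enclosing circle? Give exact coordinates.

Side lengths²: AB² = 98, AC² = 221, BC² = 333.
Since BC² = 333 ≥ 221 + 98 = 319, the angle opposite BC is not acute, so the smallest enclosing circle has BC as diameter.
Centre = midpoint of BC = (-1.5, 1), r² = 333/4 = 83.25.
Centre = (-1.5, 1).

(-1.5, 1)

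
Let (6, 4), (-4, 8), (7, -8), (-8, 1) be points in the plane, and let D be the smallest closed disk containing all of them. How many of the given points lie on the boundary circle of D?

A smallest enclosing disk is always determined by at most three of the input points on its boundary.
The farthest pair is (-4, 8)–(7, -8) with squared distance 377. The circle on this segment as diameter has centre (1.5, 0) and r² = 377/4 = 94.25.
Check (6, 4): distance² to centre = 36.25 ≤ 94.25, so it lies inside.
All remaining points lie in this disk, and no smaller disk contains both endpoints, so this is the minimum enclosing circle.
The points at distance exactly r from the centre are (-4, 8), (7, -8) — 2 points.

2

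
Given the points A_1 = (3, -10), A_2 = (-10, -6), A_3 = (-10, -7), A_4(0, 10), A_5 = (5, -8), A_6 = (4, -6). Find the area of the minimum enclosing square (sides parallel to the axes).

400

The bounding box has width 15 and height 20.
An axis-aligned square enclosing the set must have side ≥ max(width, height).
So the minimum side is max(15, 20) = 20.
Area = 20² = 400.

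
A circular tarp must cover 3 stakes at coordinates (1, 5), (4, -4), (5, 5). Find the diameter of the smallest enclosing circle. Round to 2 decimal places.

9.55

Call the three points A, B, C in the order given.
Side lengths²: AB² = 90, AC² = 16, BC² = 82.
Since AB² = 90 < 82 + 16 = 98, the triangle is acute, so the smallest enclosing circle is the circumcircle.
Circumcentre = (3, 2/3), r² = 205/9.
Diameter = 2r = 2√(205/9) ≈ 9.55.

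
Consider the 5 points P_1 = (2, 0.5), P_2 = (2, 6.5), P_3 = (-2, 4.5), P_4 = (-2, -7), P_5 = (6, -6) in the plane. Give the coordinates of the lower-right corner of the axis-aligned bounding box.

(6, -7)

x-range [-2, 6], y-range [-7, 6.5].
The lower-right corner is (6, -7).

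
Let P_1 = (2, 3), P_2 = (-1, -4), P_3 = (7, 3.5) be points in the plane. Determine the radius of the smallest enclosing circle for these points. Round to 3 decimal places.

Side lengths²: P_1P_2² = 58, P_1P_3² = 25.25, P_2P_3² = 120.25.
Since P_2P_3² = 120.25 ≥ 58 + 25.25 = 83.25, the angle opposite P_2P_3 is not acute, so the smallest enclosing circle has P_2P_3 as diameter.
Centre = midpoint of P_2P_3 = (3, -0.25), r² = 120.25/4 = 30.0625.
r = √(30.0625) ≈ 5.483.

5.483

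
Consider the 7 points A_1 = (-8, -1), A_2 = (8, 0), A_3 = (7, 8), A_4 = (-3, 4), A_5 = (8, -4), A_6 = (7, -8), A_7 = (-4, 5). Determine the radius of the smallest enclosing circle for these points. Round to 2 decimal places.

A smallest enclosing disk is always determined by at most three of the input points on its boundary.
The minimum enclosing circle is determined by three boundary points: A_1, A_3, A_6.
Their circumcentre is (1.6, 0) with r² = 93.16.
The farthest remaining point A_5 is at distance² 56.96 ≤ 93.16.
r = √(93.16) ≈ 9.65.

9.65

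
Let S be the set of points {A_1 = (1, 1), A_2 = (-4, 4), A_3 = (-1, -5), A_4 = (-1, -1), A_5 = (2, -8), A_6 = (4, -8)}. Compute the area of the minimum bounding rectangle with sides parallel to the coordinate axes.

x ranges over [-4, 4], width 8.
y ranges over [-8, 4], height 12.
Area = 8 × 12 = 96.

96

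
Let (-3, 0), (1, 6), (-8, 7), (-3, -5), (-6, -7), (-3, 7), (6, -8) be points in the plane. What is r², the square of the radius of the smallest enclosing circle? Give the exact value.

105.25

A smallest enclosing disk is always determined by at most three of the input points on its boundary.
The farthest pair is (-8, 7)–(6, -8) with squared distance 421. The circle on this segment as diameter has centre (-1, -0.5) and r² = 421/4 = 105.25.
Check (-3, 0): distance² to centre = 4.25 ≤ 105.25, so it lies inside.
All remaining points lie in this disk, and no smaller disk contains both endpoints, so this is the minimum enclosing circle.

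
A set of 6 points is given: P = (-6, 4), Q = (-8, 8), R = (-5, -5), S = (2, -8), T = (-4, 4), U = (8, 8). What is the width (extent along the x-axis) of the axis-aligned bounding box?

max x = 8, min x = -8, so width = 16.

16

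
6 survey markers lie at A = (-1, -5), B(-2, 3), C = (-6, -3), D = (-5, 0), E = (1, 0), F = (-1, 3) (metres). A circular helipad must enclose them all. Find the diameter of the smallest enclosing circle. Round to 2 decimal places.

8.41

The minimum enclosing circle is determined by three boundary points: A, C, F.
Their circumcentre is (-2.3, -1) with r² = 17.69.
The farthest remaining point B is at distance² 16.09 ≤ 17.69.
Diameter = 2r = 2√(17.69) ≈ 8.41.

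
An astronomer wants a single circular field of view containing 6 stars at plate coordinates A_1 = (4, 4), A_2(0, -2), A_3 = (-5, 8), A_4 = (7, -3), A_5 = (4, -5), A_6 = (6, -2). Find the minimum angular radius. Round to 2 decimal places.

8.14

The minimum enclosing circle of a finite set is fixed by two of the points (as a diameter) or three (as a circumcircle).
The farthest pair is A_3–A_4 with squared distance 265. The circle on this segment as diameter has centre (1, 2.5) and r² = 265/4 = 66.25.
Check A_1: distance² to centre = 11.25 ≤ 66.25, so it lies inside.
All remaining points lie in this disk, and no smaller disk contains both endpoints, so this is the minimum enclosing circle.
r = √(66.25) ≈ 8.14.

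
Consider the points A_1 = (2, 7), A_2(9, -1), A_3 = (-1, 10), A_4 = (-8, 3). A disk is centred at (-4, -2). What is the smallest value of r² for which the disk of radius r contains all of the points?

The required radius is the distance from (-4, -2) to the farthest point.
Squared distances: 117, 170, 153, 41.
Maximum is 170, attained at A_2.

170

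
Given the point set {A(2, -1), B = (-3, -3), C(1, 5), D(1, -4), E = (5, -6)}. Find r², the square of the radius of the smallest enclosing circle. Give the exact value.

The minimum enclosing circle of a finite set is fixed by two of the points (as a diameter) or three (as a circumcircle).
The minimum enclosing circle is determined by three boundary points: B, C, E.
Their circumcentre is (46/19, -27/38) with r² = 50005/1444.
The farthest remaining point D is at distance² 18541/1444 ≤ 50005/1444.

50005/1444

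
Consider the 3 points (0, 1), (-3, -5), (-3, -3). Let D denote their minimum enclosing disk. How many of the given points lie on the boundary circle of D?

2

Call the three points A, B, C in the order given.
Side lengths²: AB² = 45, AC² = 25, BC² = 4.
Since AB² = 45 ≥ 25 + 4 = 29, the angle opposite AB is not acute, so the smallest enclosing circle has AB as diameter.
Centre = midpoint of AB = (-1.5, -2), r² = 45/4 = 11.25.
The points at distance exactly r from the centre are (0, 1), (-3, -5) — 2 points.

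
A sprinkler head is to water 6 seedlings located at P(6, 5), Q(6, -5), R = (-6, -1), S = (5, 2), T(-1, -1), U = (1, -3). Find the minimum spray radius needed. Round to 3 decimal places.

7.071

The minimum enclosing circle is determined by three boundary points: P, Q, R.
Their circumcentre is (1, 0) with r² = 50.
The farthest remaining point S is at distance² 20 ≤ 50.
r = √50 ≈ 7.071.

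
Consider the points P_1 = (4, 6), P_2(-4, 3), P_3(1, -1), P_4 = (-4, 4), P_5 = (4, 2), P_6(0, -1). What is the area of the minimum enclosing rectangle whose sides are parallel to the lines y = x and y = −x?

In coordinates u = x + y, v = x − y the rectangle is axis-aligned; the map (x,y)→(u,v) scales areas by 2.
u-values: 10, -1, 0, 0, 6, -1; range = 10 − (-1) = 11.
v-values: -2, -7, 2, -8, 2, 1; range = 2 − (-8) = 10.
Area = (11 × 10) / 2 = 55.

55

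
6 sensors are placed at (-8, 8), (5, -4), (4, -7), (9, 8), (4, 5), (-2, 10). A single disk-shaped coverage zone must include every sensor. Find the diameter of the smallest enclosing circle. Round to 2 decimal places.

20.25

By Welzl's lemma the MEC is supported by two points (diametrically opposite) or three points (on a circumcircle).
The minimum enclosing circle is determined by three boundary points: (-8, 8), (4, -7), (9, 8).
Their circumcentre is (0.5, 2.5) with r² = 102.5.
The farthest remaining point (5, -4) is at distance² 62.5 ≤ 102.5.
Diameter = 2r = 2√(102.5) ≈ 20.25.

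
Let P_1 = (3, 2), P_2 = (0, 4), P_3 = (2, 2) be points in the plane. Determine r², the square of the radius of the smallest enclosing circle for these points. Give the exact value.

Side lengths²: P_1P_2² = 13, P_1P_3² = 1, P_2P_3² = 8.
Since P_1P_2² = 13 ≥ 8 + 1 = 9, the angle opposite P_1P_2 is not acute, so the smallest enclosing circle has P_1P_2 as diameter.
Centre = midpoint of P_1P_2 = (1.5, 3), r² = 13/4 = 3.25.

3.25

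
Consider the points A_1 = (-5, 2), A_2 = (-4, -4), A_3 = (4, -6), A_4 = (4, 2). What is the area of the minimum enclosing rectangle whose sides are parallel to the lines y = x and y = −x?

119

In coordinates u = x + y, v = x − y the rectangle is axis-aligned; the map (x,y)→(u,v) scales areas by 2.
u-values: -3, -8, -2, 6; range = 6 − (-8) = 14.
v-values: -7, 0, 10, 2; range = 10 − (-7) = 17.
Area = (14 × 17) / 2 = 119.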